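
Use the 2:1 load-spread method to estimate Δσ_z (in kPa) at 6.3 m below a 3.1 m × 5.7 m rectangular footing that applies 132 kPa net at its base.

By the 2:1 method the load spreads at 1 horizontal : 2 vertical, so at depth z the loaded area has grown by z in each plan dimension:
Δσ = qBL/((B+z)(L+z)) = 132×3.1×5.7/((3.1+6.3)(5.7+6.3)) = 20.678 kPa

Δσ_z ≈ 20.7 kPa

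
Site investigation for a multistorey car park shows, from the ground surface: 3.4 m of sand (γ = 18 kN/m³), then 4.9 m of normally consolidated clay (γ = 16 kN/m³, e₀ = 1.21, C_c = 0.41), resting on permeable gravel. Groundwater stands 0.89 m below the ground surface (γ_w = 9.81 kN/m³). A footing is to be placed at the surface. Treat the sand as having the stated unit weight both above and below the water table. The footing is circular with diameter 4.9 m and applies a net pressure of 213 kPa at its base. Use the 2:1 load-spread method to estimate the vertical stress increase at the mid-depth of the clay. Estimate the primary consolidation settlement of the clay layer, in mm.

S_c ≈ 244 mm

Mid-depth of clay below the ground surface: z = 3.4 + 4.9/2 = 5.85 m.
Total vertical stress at mid-clay: σ_v = 18×3.4 + 16×2.45 = 100.4 kPa.
Pore pressure: u = 9.81×(5.85 − 0.89) = 48.658 kPa.
Initial effective stress: σ'_0 = σ_v − u = 100.4 − 48.658 = 51.742 kPa.
Stress increase at mid-clay by the 2:1 spreading method:
Δσ ≈ qD²/(D+z)² = 213×4.9²/(4.9+5.85)² = 44.254 kPa
Final effective stress: σ'_f = σ'_0 + Δσ = 51.742 + 44.254 = 95.996 kPa.
Normally consolidated clay, so the full stress increment lies on the virgin compression line:
S_c = C_c·H/(1+e₀)·log₁₀(σ'_f/σ'_0) = 0.41×4.9/(1+1.21)×log₁₀(95.996/51.742)
    = 0.90905 × 0.26841 = 0.244 m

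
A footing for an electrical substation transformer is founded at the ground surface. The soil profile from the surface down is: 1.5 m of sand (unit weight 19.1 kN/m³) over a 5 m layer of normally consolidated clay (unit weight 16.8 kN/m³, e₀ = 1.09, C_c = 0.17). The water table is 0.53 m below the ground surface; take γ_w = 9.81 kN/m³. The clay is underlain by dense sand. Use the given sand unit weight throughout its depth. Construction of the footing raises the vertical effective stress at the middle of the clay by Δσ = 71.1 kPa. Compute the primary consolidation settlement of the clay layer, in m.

S_c ≈ 0.191 m

Mid-depth of clay below the ground surface: z = 1.5 + 5/2 = 4 m.
Total vertical stress at mid-clay: σ_v = 19.1×1.5 + 16.8×2.5 = 70.65 kPa.
Pore pressure: u = 9.81×(4 − 0.53) = 34.041 kPa.
Initial effective stress: σ'_0 = σ_v − u = 70.65 − 34.041 = 36.609 kPa.
Final effective stress: σ'_f = σ'_0 + Δσ = 36.609 + 71.1 = 107.71 kPa.
Normally consolidated clay, so the full stress increment lies on the virgin compression line:
S_c = C_c·H/(1+e₀)·log₁₀(σ'_f/σ'_0) = 0.17×5/(1+1.09)×log₁₀(107.71/36.609)
    = 0.4067 × 0.46867 = 0.1906 m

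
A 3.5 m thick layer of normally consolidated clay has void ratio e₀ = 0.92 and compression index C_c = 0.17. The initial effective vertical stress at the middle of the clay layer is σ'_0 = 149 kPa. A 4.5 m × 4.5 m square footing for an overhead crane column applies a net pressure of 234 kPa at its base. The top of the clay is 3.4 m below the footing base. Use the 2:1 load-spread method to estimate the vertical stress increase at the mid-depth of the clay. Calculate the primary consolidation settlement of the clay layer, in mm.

Mid-depth of clay below the footing base: z = 3.4 + 3.5/2 = 5.15 m.
Stress increase at mid-clay by the 2:1 spreading method:
Δσ = qBL/((B+z)(L+z)) = 234×4.5×4.5/((4.5+5.15)(4.5+5.15)) = 50.885 kPa
Final effective stress: σ'_f = σ'_0 + Δσ = 149 + 50.885 = 199.88 kPa.
Normally consolidated clay, so the full stress increment lies on the virgin compression line:
S_c = C_c·H/(1+e₀)·log₁₀(σ'_f/σ'_0) = 0.17×3.5/(1+0.92)×log₁₀(199.88/149)
    = 0.3099 × 0.12758 = 0.03954 m

S_c ≈ 39.5 mm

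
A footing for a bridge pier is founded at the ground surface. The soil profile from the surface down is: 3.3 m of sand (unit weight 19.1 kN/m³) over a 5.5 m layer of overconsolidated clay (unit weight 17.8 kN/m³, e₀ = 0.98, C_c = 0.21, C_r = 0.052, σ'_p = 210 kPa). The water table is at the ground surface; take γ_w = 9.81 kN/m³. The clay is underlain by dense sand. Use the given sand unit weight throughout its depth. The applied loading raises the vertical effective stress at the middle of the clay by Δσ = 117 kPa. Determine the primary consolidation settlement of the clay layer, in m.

S_c ≈ 0.0734 m

Mid-depth of clay below the ground surface: z = 3.3 + 5.5/2 = 6.05 m.
Total vertical stress at mid-clay: σ_v = 19.1×3.3 + 17.8×2.75 = 111.98 kPa.
Pore pressure: u = 9.81×(6.05 − 0) = 59.351 kPa.
Initial effective stress: σ'_0 = σ_v − u = 111.98 − 59.351 = 52.629 kPa.
Final effective stress: σ'_f = 52.629 + 117 = 169.63 kPa.
σ'_f = 169.63 ≤ σ'_p = 210 kPa, so the clay remains overconsolidated and only the recompression index applies:
S_c = C_r·H/(1+e₀)·log₁₀(σ'_f/σ'_0) = 0.052×5.5/1.98×log₁₀(169.63/52.629)
    = 0.14445 × 0.50828 = 0.07342 m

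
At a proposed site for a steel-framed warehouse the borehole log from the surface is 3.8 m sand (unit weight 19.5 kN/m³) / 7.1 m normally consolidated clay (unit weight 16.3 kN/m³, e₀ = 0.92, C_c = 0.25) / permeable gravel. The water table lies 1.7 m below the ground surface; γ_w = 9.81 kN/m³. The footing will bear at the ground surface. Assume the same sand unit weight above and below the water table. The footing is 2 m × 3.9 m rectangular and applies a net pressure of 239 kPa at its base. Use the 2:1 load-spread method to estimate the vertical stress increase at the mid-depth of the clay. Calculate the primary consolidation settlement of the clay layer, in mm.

Mid-depth of clay below the ground surface: z = 3.8 + 7.1/2 = 7.35 m.
Total vertical stress at mid-clay: σ_v = 19.5×3.8 + 16.3×3.55 = 131.97 kPa.
Pore pressure: u = 9.81×(7.35 − 1.7) = 55.427 kPa.
Initial effective stress: σ'_0 = σ_v − u = 131.97 − 55.427 = 76.543 kPa.
Stress increase at mid-clay by the 2:1 spreading method:
Δσ = qBL/((B+z)(L+z)) = 239×2×3.9/((2+7.35)(3.9+7.35)) = 17.723 kPa
Final effective stress: σ'_f = σ'_0 + Δσ = 76.543 + 17.723 = 94.266 kPa.
Normally consolidated clay, so the full stress increment lies on the virgin compression line:
S_c = C_c·H/(1+e₀)·log₁₀(σ'_f/σ'_0) = 0.25×7.1/(1+0.92)×log₁₀(94.266/76.543)
    = 0.92448 × 0.09045 = 0.08362 m

S_c ≈ 83.6 mm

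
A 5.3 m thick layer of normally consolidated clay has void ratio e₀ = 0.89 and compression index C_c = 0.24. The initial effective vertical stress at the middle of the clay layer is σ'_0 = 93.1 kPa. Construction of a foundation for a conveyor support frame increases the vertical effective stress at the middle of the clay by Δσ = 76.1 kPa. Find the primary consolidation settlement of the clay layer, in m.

S_c ≈ 0.175 m

Final effective stress: σ'_f = σ'_0 + Δσ = 93.1 + 76.1 = 169.2 kPa.
Normally consolidated clay, so the full stress increment lies on the virgin compression line:
S_c = C_c·H/(1+e₀)·log₁₀(σ'_f/σ'_0) = 0.24×5.3/(1+0.89)×log₁₀(169.2/93.1)
    = 0.67302 × 0.25945 = 0.1746 m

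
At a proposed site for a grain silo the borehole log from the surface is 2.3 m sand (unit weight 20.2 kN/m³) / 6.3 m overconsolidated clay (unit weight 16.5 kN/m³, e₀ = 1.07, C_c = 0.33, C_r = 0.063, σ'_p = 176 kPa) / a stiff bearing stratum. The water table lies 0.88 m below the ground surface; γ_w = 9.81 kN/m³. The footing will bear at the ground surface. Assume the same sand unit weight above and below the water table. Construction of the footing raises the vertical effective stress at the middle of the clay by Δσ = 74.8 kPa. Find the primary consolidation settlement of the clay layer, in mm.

S_c ≈ 72.7 mm

Mid-depth of clay below the ground surface: z = 2.3 + 6.3/2 = 5.45 m.
Total vertical stress at mid-clay: σ_v = 20.2×2.3 + 16.5×3.15 = 98.435 kPa.
Pore pressure: u = 9.81×(5.45 − 0.88) = 44.832 kPa.
Initial effective stress: σ'_0 = σ_v − u = 98.435 − 44.832 = 53.603 kPa.
Final effective stress: σ'_f = 53.603 + 74.8 = 128.4 kPa.
σ'_f = 128.4 ≤ σ'_p = 176 kPa, so the clay remains overconsolidated and only the recompression index applies:
S_c = C_r·H/(1+e₀)·log₁₀(σ'_f/σ'_0) = 0.063×6.3/2.07×log₁₀(128.4/53.603)
    = 0.19174 × 0.37938 = 0.07274 m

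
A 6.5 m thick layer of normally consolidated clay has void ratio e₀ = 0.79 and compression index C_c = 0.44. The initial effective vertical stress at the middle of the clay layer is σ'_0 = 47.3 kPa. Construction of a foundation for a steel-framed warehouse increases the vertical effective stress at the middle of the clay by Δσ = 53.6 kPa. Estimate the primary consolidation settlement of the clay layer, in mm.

Final effective stress: σ'_f = σ'_0 + Δσ = 47.3 + 53.6 = 100.9 kPa.
Normally consolidated clay, so the full stress increment lies on the virgin compression line:
S_c = C_c·H/(1+e₀)·log₁₀(σ'_f/σ'_0) = 0.44×6.5/(1+0.79)×log₁₀(100.9/47.3)
    = 1.5978 × 0.32903 = 0.5257 m

S_c ≈ 526 mm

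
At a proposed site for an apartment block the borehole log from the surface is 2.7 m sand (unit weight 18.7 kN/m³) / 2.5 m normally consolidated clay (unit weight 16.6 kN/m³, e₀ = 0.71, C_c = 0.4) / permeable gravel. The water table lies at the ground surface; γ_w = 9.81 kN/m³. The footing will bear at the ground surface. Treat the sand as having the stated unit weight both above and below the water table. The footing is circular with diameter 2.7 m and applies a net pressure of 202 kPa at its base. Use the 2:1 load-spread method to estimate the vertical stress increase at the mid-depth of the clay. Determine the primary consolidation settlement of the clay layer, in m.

Mid-depth of clay below the ground surface: z = 2.7 + 2.5/2 = 3.95 m.
Total vertical stress at mid-clay: σ_v = 18.7×2.7 + 16.6×1.25 = 71.24 kPa.
Pore pressure: u = 9.81×(3.95 − 0) = 38.75 kPa.
Initial effective stress: σ'_0 = σ_v − u = 71.24 − 38.75 = 32.49 kPa.
Stress increase at mid-clay by the 2:1 spreading method:
Δσ ≈ qD²/(D+z)² = 202×2.7²/(2.7+3.95)² = 33.299 kPa
Final effective stress: σ'_f = σ'_0 + Δσ = 32.49 + 33.299 = 65.789 kPa.
Normally consolidated clay, so the full stress increment lies on the virgin compression line:
S_c = C_c·H/(1+e₀)·log₁₀(σ'_f/σ'_0) = 0.4×2.5/(1+0.71)×log₁₀(65.789/32.49)
    = 0.5848 × 0.3064 = 0.1792 m

S_c ≈ 0.179 m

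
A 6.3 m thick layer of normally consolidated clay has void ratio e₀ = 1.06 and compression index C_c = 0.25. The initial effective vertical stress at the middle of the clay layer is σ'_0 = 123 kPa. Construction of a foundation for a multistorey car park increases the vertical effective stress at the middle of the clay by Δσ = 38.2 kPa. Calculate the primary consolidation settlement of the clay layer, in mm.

S_c ≈ 89.8 mm

Final effective stress: σ'_f = σ'_0 + Δσ = 123 + 38.2 = 161.2 kPa.
Normally consolidated clay, so the full stress increment lies on the virgin compression line:
S_c = C_c·H/(1+e₀)·log₁₀(σ'_f/σ'_0) = 0.25×6.3/(1+1.06)×log₁₀(161.2/123)
    = 0.76456 × 0.11746 = 0.08981 m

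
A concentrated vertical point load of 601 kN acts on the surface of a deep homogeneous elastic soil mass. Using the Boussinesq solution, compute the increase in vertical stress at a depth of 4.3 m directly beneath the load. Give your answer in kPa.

Boussinesq vertical stress below a point load on an elastic half-space:
Δσ_z = 3P/(2πz²) · [1 + (r/z)²]^(−5/2)
r/z = 0/4.3 = 0; [1+(r/z)²]^(−5/2) = 1.
Δσ_z = 3×601/(2π×4.3²) × 1 = 15.52 × 1 = 15.52 kPa

Δσ_z ≈ 15.5 kPa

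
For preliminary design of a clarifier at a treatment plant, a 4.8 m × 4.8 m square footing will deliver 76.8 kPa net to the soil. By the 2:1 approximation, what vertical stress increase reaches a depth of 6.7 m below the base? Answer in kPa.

By the 2:1 method the load spreads at 1 horizontal : 2 vertical, so at depth z the loaded area has grown by z in each plan dimension:
Δσ = qBL/((B+z)(L+z)) = 76.8×4.8×4.8/((4.8+6.7)(4.8+6.7)) = 13.38 kPa

Δσ_z ≈ 13.4 kPa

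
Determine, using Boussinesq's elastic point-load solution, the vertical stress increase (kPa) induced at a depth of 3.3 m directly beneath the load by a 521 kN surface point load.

Δσ_z ≈ 22.8 kPa

Boussinesq vertical stress below a point load on an elastic half-space:
Δσ_z = 3P/(2πz²) · [1 + (r/z)²]^(−5/2)
r/z = 0/3.3 = 0; [1+(r/z)²]^(−5/2) = 1.
Δσ_z = 3×521/(2π×3.3²) × 1 = 22.843 × 1 = 22.84 kPa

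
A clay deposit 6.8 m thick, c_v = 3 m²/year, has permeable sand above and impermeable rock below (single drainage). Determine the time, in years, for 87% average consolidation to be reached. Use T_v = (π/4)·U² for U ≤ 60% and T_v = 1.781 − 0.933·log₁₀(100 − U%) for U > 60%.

t ≈ 11.4 years

Drainage path length: H_d = H = 6.8 m (single drainage).
U > 60%: T_v = 1.781 − 0.933·log₁₀(100 − 87) = 0.74169.
t = T_v·H_d²/c_v = 0.74169×6.8²/3 = 11.43 years.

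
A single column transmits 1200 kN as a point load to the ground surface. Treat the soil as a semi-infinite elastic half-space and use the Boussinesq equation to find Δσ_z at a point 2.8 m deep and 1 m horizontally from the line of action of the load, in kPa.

Boussinesq vertical stress below a point load on an elastic half-space:
Δσ_z = 3P/(2πz²) · [1 + (r/z)²]^(−5/2)
r/z = 1/2.8 = 0.35714; [1+(r/z)²]^(−5/2) = 0.74073.
Δσ_z = 3×1200/(2π×2.8²) × 0.74073 = 73.081 × 0.74073 = 54.13 kPa

Δσ_z ≈ 54.1 kPa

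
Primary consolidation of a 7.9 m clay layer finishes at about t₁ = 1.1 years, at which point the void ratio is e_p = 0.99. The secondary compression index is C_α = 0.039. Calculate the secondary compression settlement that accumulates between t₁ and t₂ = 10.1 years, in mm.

Secondary compression: S_s = C_α·H/(1+e_p)·log₁₀(t₂/t₁)
S_s = 0.039×7.9/(1+0.99)×log₁₀(10.1/1.1)
    = 0.1548 × 0.9629 = 0.1491 m

S_s ≈ 149 mm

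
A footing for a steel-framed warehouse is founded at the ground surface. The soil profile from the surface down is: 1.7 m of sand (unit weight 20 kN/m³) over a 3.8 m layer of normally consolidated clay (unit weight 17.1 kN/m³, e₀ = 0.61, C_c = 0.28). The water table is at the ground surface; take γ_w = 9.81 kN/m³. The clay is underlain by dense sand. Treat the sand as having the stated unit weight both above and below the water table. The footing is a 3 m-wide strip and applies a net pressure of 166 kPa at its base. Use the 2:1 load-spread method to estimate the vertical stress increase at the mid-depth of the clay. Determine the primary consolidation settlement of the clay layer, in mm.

S_c ≈ 353 mm

Mid-depth of clay below the ground surface: z = 1.7 + 3.8/2 = 3.6 m.
Total vertical stress at mid-clay: σ_v = 20×1.7 + 17.1×1.9 = 66.49 kPa.
Pore pressure: u = 9.81×(3.6 − 0) = 35.316 kPa.
Initial effective stress: σ'_0 = σ_v − u = 66.49 − 35.316 = 31.174 kPa.
Stress increase at mid-clay by the 2:1 spreading method:
Δσ = qB/(B+z) = 166×3/(3+3.6) = 75.455 kPa
Final effective stress: σ'_f = σ'_0 + Δσ = 31.174 + 75.455 = 106.63 kPa.
Normally consolidated clay, so the full stress increment lies on the virgin compression line:
S_c = C_c·H/(1+e₀)·log₁₀(σ'_f/σ'_0) = 0.28×3.8/(1+0.61)×log₁₀(106.63/31.174)
    = 0.66087 × 0.53409 = 0.353 m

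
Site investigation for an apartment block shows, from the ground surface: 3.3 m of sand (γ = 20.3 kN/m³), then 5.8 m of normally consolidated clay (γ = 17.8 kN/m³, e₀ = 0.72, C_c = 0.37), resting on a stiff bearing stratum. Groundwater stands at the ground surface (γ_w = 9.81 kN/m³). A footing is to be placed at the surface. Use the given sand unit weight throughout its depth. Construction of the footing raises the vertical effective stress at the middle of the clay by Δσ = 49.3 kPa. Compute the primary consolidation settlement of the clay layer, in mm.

Mid-depth of clay below the ground surface: z = 3.3 + 5.8/2 = 6.2 m.
Total vertical stress at mid-clay: σ_v = 20.3×3.3 + 17.8×2.9 = 118.61 kPa.
Pore pressure: u = 9.81×(6.2 − 0) = 60.822 kPa.
Initial effective stress: σ'_0 = σ_v − u = 118.61 − 60.822 = 57.788 kPa.
Final effective stress: σ'_f = σ'_0 + Δσ = 57.788 + 49.3 = 107.09 kPa.
Normally consolidated clay, so the full stress increment lies on the virgin compression line:
S_c = C_c·H/(1+e₀)·log₁₀(σ'_f/σ'_0) = 0.37×5.8/(1+0.72)×log₁₀(107.09/57.788)
    = 1.2477 × 0.26791 = 0.3343 m

S_c ≈ 334 mm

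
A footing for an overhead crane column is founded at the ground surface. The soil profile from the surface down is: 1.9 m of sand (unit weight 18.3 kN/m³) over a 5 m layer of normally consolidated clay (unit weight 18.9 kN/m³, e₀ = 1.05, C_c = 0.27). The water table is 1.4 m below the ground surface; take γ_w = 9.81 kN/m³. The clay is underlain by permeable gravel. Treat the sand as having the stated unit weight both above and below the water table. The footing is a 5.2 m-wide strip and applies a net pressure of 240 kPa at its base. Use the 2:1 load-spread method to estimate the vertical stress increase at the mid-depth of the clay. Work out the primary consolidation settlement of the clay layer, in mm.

S_c ≈ 356 mm

Mid-depth of clay below the ground surface: z = 1.9 + 5/2 = 4.4 m.
Total vertical stress at mid-clay: σ_v = 18.3×1.9 + 18.9×2.5 = 82.02 kPa.
Pore pressure: u = 9.81×(4.4 − 1.4) = 29.43 kPa.
Initial effective stress: σ'_0 = σ_v − u = 82.02 − 29.43 = 52.59 kPa.
Stress increase at mid-clay by the 2:1 spreading method:
Δσ = qB/(B+z) = 240×5.2/(5.2+4.4) = 130 kPa
Final effective stress: σ'_f = σ'_0 + Δσ = 52.59 + 130 = 182.59 kPa.
Normally consolidated clay, so the full stress increment lies on the virgin compression line:
S_c = C_c·H/(1+e₀)·log₁₀(σ'_f/σ'_0) = 0.27×5/(1+1.05)×log₁₀(182.59/52.59)
    = 0.65854 × 0.54057 = 0.356 m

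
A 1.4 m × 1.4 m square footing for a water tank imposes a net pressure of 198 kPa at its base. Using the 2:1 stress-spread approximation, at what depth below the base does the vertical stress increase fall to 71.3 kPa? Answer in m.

2:1 spreading — at depth z the loaded area has grown by z in each plan dimension:
qB²/(B+z)² = Δσ_z ⇒ z = B(√(q/Δσ_z) − 1) = 1.4×(√(198/71.3) − 1) = 0.933 m

z ≈ 0.933 m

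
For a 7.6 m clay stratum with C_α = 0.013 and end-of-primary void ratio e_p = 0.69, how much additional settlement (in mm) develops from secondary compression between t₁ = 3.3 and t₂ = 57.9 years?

Secondary compression: S_s = C_α·H/(1+e_p)·log₁₀(t₂/t₁)
S_s = 0.013×7.6/(1+0.69)×log₁₀(57.9/3.3)
    = 0.05846 × 1.244 = 0.07274 m

S_s ≈ 72.7 mm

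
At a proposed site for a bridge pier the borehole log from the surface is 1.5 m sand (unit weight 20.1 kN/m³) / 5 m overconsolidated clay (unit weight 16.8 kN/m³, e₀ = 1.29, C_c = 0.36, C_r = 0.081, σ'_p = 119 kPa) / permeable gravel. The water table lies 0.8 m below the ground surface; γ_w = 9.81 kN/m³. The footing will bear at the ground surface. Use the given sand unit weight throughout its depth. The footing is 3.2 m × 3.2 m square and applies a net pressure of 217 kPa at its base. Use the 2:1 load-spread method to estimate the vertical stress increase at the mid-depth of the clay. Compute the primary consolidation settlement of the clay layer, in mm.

S_c ≈ 55.2 mm

Mid-depth of clay below the ground surface: z = 1.5 + 5/2 = 4 m.
Total vertical stress at mid-clay: σ_v = 20.1×1.5 + 16.8×2.5 = 72.15 kPa.
Pore pressure: u = 9.81×(4 − 0.8) = 31.392 kPa.
Initial effective stress: σ'_0 = σ_v − u = 72.15 − 31.392 = 40.758 kPa.
Stress increase at mid-clay by the 2:1 spreading method:
Δσ = qBL/((B+z)(L+z)) = 217×3.2×3.2/((3.2+4)(3.2+4)) = 42.864 kPa
Final effective stress: σ'_f = 40.758 + 42.864 = 83.622 kPa.
σ'_f = 83.622 ≤ σ'_p = 119 kPa, so the clay remains overconsolidated and only the recompression index applies:
S_c = C_r·H/(1+e₀)·log₁₀(σ'_f/σ'_0) = 0.081×5/2.29×log₁₀(83.622/40.758)
    = 0.17686 × 0.31211 = 0.0552 m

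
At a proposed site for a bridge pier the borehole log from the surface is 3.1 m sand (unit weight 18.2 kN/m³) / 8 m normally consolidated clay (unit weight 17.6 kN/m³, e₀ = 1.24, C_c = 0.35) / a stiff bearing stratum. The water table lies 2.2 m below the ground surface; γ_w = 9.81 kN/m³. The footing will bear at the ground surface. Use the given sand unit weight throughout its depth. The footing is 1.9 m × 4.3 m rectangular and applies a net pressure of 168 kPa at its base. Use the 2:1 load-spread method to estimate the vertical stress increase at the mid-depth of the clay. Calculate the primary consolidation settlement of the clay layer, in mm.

S_c ≈ 85.2 mm

Mid-depth of clay below the ground surface: z = 3.1 + 8/2 = 7.1 m.
Total vertical stress at mid-clay: σ_v = 18.2×3.1 + 17.6×4 = 126.82 kPa.
Pore pressure: u = 9.81×(7.1 − 2.2) = 48.069 kPa.
Initial effective stress: σ'_0 = σ_v − u = 126.82 − 48.069 = 78.751 kPa.
Stress increase at mid-clay by the 2:1 spreading method:
Δσ = qBL/((B+z)(L+z)) = 168×1.9×4.3/((1.9+7.1)(4.3+7.1)) = 13.378 kPa
Final effective stress: σ'_f = σ'_0 + Δσ = 78.751 + 13.378 = 92.129 kPa.
Normally consolidated clay, so the full stress increment lies on the virgin compression line:
S_c = C_c·H/(1+e₀)·log₁₀(σ'_f/σ'_0) = 0.35×8/(1+1.24)×log₁₀(92.129/78.751)
    = 1.25 × 0.06814 = 0.08518 m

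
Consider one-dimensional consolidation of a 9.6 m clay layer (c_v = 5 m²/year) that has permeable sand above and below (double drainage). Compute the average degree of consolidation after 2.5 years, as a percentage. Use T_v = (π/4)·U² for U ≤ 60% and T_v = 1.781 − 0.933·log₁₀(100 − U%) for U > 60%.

U ≈ 78.7 %

Drainage path length: H_d = H/2 = 4.8 m (double drainage).
T_v = c_v·t/H_d² = 5×2.5/4.8² = 0.54253.
T_v = 0.54253 corresponds to the U > 60% branch:
U = 1 − 10^((1.781 − T_v)/0.933)/100 = 0.7875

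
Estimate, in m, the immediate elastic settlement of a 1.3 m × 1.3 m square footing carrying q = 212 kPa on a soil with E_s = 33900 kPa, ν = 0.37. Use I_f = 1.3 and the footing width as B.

Immediate (elastic) settlement: S_e = q·B·(1−ν²)/E_s · I_f.
S_e = 212 × 1.3 × (1 − 0.37²) / 33900 × 1.3
    = 212 × 1.3 × 0.8631 / 33900 × 1.3
    = 0.009122 m

S_e ≈ 0.00912 m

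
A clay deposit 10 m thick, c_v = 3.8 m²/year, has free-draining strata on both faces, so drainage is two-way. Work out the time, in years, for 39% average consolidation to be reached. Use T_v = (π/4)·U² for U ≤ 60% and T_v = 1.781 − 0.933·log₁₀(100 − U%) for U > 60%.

t ≈ 0.786 years

Drainage path length: H_d = H/2 = 5 m (double drainage).
U ≤ 60%: T_v = (π/4)·U² = (π/4)×0.39² = 0.11946.
t = T_v·H_d²/c_v = 0.11946×5²/3.8 = 0.7859 years.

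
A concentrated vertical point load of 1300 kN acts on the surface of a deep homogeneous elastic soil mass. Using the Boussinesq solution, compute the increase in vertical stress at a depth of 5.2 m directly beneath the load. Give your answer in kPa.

Δσ_z ≈ 23 kPa

Boussinesq vertical stress below a point load on an elastic half-space:
Δσ_z = 3P/(2πz²) · [1 + (r/z)²]^(−5/2)
r/z = 0/5.2 = 0; [1+(r/z)²]^(−5/2) = 1.
Δσ_z = 3×1300/(2π×5.2²) × 1 = 22.955 × 1 = 22.95 kPa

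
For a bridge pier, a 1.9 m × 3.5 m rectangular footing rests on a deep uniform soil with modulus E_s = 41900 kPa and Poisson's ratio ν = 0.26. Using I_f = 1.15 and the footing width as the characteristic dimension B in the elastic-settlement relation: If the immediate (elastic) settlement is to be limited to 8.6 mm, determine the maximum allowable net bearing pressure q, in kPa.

q ≈ 177 kPa

S_e = q·B·(1−ν²)/E_s · I_f  ⇒  q = S_e·E_s / (B·(1−ν²)·I_f).
q = 0.0086 × 41900 / (1.9 × 0.9324 × 1.15) = 176.9 kPa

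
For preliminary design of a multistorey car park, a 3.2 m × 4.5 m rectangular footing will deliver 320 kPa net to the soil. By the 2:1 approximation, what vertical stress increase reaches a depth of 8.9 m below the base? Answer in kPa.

By the 2:1 method the load spreads at 1 horizontal : 2 vertical, so at depth z the loaded area has grown by z in each plan dimension:
Δσ = qBL/((B+z)(L+z)) = 320×3.2×4.5/((3.2+8.9)(4.5+8.9)) = 28.42 kPa

Δσ_z ≈ 28.4 kPa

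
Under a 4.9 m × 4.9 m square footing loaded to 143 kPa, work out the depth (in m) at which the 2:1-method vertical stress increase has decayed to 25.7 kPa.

2:1 spreading — at depth z the loaded area has grown by z in each plan dimension:
qB²/(B+z)² = Δσ_z ⇒ z = B(√(q/Δσ_z) − 1) = 4.9×(√(143/25.7) − 1) = 6.658 m

z ≈ 6.66 m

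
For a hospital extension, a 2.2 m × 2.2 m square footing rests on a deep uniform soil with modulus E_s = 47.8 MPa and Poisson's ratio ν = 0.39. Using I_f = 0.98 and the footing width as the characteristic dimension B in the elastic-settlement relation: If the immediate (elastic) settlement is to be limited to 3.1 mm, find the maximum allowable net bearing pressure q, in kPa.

E_s = 47.8 MPa = 47800 kPa.
S_e = q·B·(1−ν²)/E_s · I_f  ⇒  q = S_e·E_s / (B·(1−ν²)·I_f).
q = 0.0031 × 47800 / (2.2 × 0.8479 × 0.98) = 81.06 kPa

q ≈ 81.1 kPa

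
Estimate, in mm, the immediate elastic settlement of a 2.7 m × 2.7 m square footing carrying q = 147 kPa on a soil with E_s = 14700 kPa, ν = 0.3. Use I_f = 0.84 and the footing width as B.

Immediate (elastic) settlement: S_e = q·B·(1−ν²)/E_s · I_f.
S_e = 147 × 2.7 × (1 − 0.3²) / 14700 × 0.84
    = 147 × 2.7 × 0.91 / 14700 × 0.84
    = 0.02064 m = 20.64 mm

S_e ≈ 20.6 mm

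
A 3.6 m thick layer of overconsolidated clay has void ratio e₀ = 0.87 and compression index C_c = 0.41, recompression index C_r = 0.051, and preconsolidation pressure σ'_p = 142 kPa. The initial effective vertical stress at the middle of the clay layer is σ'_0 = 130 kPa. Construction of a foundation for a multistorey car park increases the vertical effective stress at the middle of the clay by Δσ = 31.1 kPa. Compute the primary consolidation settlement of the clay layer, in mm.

Final effective stress: σ'_f = 130 + 31.1 = 161.1 kPa.
σ'_f = 161.1 > σ'_p = 142 kPa, so the stress path crosses the preconsolidation pressure — recompression up to σ'_p, then virgin compression beyond:
S_c = H/(1+e₀)·[C_r·log₁₀(σ'_p/σ'_0) + C_c·log₁₀(σ'_f/σ'_p)]
    = 3.6/1.87 × [0.051×log₁₀(142/130) + 0.41×log₁₀(161.1/142)]
    = 1.9251 × [0.0019556 + 0.022471] = 0.04702 m

S_c ≈ 47 mm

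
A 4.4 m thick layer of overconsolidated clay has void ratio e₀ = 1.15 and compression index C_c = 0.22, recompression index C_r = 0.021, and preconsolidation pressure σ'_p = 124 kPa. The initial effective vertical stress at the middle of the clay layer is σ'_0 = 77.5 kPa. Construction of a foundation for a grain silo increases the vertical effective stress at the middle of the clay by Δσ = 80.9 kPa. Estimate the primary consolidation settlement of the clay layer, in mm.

S_c ≈ 56.6 mm

Final effective stress: σ'_f = 77.5 + 80.9 = 158.4 kPa.
σ'_f = 158.4 > σ'_p = 124 kPa, so the stress path crosses the preconsolidation pressure — recompression up to σ'_p, then virgin compression beyond:
S_c = H/(1+e₀)·[C_r·log₁₀(σ'_p/σ'_0) + C_c·log₁₀(σ'_f/σ'_p)]
    = 4.4/2.15 × [0.021×log₁₀(124/77.5) + 0.22×log₁₀(158.4/124)]
    = 2.0465 × [0.0042865 + 0.023393] = 0.05665 m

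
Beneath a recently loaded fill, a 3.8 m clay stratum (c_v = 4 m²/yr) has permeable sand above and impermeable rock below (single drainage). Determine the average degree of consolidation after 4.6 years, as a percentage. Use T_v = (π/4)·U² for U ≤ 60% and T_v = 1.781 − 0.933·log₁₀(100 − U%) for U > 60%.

Drainage path length: H_d = H = 3.8 m (single drainage).
T_v = c_v·t/H_d² = 4×4.6/3.8² = 1.2742.
T_v = 1.2742 corresponds to the U > 60% branch:
U = 1 − 10^((1.781 − T_v)/0.933)/100 = 0.9651

U ≈ 96.5 %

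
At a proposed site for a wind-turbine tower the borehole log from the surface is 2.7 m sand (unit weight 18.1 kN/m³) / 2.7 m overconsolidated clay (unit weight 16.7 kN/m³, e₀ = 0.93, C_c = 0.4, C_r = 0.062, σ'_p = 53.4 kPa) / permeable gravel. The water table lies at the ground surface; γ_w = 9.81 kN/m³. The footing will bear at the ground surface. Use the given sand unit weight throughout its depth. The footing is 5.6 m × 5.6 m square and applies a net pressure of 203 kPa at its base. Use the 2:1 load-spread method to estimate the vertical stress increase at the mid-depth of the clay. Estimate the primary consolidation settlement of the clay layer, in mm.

S_c ≈ 172 mm

Mid-depth of clay below the ground surface: z = 2.7 + 2.7/2 = 4.05 m.
Total vertical stress at mid-clay: σ_v = 18.1×2.7 + 16.7×1.35 = 71.415 kPa.
Pore pressure: u = 9.81×(4.05 − 0) = 39.73 kPa.
Initial effective stress: σ'_0 = σ_v − u = 71.415 − 39.73 = 31.685 kPa.
Stress increase at mid-clay by the 2:1 spreading method:
Δσ = qBL/((B+z)(L+z)) = 203×5.6×5.6/((5.6+4.05)(5.6+4.05)) = 68.362 kPa
Final effective stress: σ'_f = 31.685 + 68.362 = 100.05 kPa.
σ'_f = 100.05 > σ'_p = 53.4 kPa, so the stress path crosses the preconsolidation pressure — recompression up to σ'_p, then virgin compression beyond:
S_c = H/(1+e₀)·[C_r·log₁₀(σ'_p/σ'_0) + C_c·log₁₀(σ'_f/σ'_p)]
    = 2.7/1.93 × [0.062×log₁₀(53.4/31.685) + 0.4×log₁₀(100.05/53.4)]
    = 1.399 × [0.014055 + 0.10907] = 0.1723 m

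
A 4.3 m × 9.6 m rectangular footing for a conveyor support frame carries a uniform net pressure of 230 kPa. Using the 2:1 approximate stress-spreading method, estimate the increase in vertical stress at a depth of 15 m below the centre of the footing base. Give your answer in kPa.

By the 2:1 method the load spreads at 1 horizontal : 2 vertical, so at depth z the loaded area has grown by z in each plan dimension:
Δσ = qBL/((B+z)(L+z)) = 230×4.3×9.6/((4.3+15)(9.6+15)) = 19.997 kPa

Δσ_z ≈ 20 kPa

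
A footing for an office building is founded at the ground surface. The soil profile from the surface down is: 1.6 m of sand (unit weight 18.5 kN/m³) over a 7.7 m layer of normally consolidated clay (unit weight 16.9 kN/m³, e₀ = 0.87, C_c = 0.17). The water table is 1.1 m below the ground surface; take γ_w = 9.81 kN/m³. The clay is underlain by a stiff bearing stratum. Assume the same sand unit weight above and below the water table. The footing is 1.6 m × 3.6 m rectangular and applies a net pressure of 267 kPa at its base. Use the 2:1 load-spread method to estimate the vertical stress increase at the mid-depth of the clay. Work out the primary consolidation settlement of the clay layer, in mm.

Mid-depth of clay below the ground surface: z = 1.6 + 7.7/2 = 5.45 m.
Total vertical stress at mid-clay: σ_v = 18.5×1.6 + 16.9×3.85 = 94.665 kPa.
Pore pressure: u = 9.81×(5.45 − 1.1) = 42.673 kPa.
Initial effective stress: σ'_0 = σ_v − u = 94.665 − 42.673 = 51.992 kPa.
Stress increase at mid-clay by the 2:1 spreading method:
Δσ = qBL/((B+z)(L+z)) = 267×1.6×3.6/((1.6+5.45)(3.6+5.45)) = 24.104 kPa
Final effective stress: σ'_f = σ'_0 + Δσ = 51.992 + 24.104 = 76.096 kPa.
Normally consolidated clay, so the full stress increment lies on the virgin compression line:
S_c = C_c·H/(1+e₀)·log₁₀(σ'_f/σ'_0) = 0.17×7.7/(1+0.87)×log₁₀(76.096/51.992)
    = 0.7 × 0.16543 = 0.1158 m

S_c ≈ 116 mm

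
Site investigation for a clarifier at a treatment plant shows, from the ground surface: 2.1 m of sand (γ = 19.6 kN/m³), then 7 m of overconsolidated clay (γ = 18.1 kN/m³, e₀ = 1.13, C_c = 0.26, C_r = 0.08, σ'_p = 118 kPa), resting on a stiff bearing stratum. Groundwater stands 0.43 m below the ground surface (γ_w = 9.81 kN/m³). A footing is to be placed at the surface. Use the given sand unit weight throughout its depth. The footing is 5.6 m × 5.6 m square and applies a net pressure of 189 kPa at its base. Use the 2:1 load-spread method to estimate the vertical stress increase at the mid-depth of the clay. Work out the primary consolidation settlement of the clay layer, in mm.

Mid-depth of clay below the ground surface: z = 2.1 + 7/2 = 5.6 m.
Total vertical stress at mid-clay: σ_v = 19.6×2.1 + 18.1×3.5 = 104.51 kPa.
Pore pressure: u = 9.81×(5.6 − 0.43) = 50.718 kPa.
Initial effective stress: σ'_0 = σ_v − u = 104.51 − 50.718 = 53.792 kPa.
Stress increase at mid-clay by the 2:1 spreading method:
Δσ = qBL/((B+z)(L+z)) = 189×5.6×5.6/((5.6+5.6)(5.6+5.6)) = 47.25 kPa
Final effective stress: σ'_f = 53.792 + 47.25 = 101.04 kPa.
σ'_f = 101.04 ≤ σ'_p = 118 kPa, so the clay remains overconsolidated and only the recompression index applies:
S_c = C_r·H/(1+e₀)·log₁₀(σ'_f/σ'_0) = 0.08×7/2.13×log₁₀(101.04/53.792)
    = 0.26291 × 0.27378 = 0.07198 m

S_c ≈ 72 mm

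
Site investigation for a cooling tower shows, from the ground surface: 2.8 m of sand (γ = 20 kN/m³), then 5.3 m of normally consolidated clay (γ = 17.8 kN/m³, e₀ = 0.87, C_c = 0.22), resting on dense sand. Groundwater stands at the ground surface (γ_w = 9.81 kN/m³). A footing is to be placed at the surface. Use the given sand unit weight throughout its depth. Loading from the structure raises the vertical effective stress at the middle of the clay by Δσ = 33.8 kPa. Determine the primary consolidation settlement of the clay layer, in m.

Mid-depth of clay below the ground surface: z = 2.8 + 5.3/2 = 5.45 m.
Total vertical stress at mid-clay: σ_v = 20×2.8 + 17.8×2.65 = 103.17 kPa.
Pore pressure: u = 9.81×(5.45 − 0) = 53.465 kPa.
Initial effective stress: σ'_0 = σ_v − u = 103.17 − 53.465 = 49.705 kPa.
Final effective stress: σ'_f = σ'_0 + Δσ = 49.705 + 33.8 = 83.505 kPa.
Normally consolidated clay, so the full stress increment lies on the virgin compression line:
S_c = C_c·H/(1+e₀)·log₁₀(σ'_f/σ'_0) = 0.22×5.3/(1+0.87)×log₁₀(83.505/49.705)
    = 0.62353 × 0.22531 = 0.1405 m

S_c ≈ 0.14 m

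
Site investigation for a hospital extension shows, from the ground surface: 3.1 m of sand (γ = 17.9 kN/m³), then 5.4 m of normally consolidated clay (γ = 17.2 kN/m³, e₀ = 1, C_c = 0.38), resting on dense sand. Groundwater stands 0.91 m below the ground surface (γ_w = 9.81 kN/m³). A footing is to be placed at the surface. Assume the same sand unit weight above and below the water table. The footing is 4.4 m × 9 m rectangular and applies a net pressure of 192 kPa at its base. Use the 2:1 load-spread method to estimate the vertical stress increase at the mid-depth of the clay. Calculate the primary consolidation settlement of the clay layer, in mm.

S_c ≈ 294 mm

Mid-depth of clay below the ground surface: z = 3.1 + 5.4/2 = 5.8 m.
Total vertical stress at mid-clay: σ_v = 17.9×3.1 + 17.2×2.7 = 101.93 kPa.
Pore pressure: u = 9.81×(5.8 − 0.91) = 47.971 kPa.
Initial effective stress: σ'_0 = σ_v − u = 101.93 − 47.971 = 53.959 kPa.
Stress increase at mid-clay by the 2:1 spreading method:
Δσ = qBL/((B+z)(L+z)) = 192×4.4×9/((4.4+5.8)(9+5.8)) = 50.366 kPa
Final effective stress: σ'_f = σ'_0 + Δσ = 53.959 + 50.366 = 104.33 kPa.
Normally consolidated clay, so the full stress increment lies on the virgin compression line:
S_c = C_c·H/(1+e₀)·log₁₀(σ'_f/σ'_0) = 0.38×5.4/(1+1)×log₁₀(104.33/53.959)
    = 1.026 × 0.28635 = 0.2938 m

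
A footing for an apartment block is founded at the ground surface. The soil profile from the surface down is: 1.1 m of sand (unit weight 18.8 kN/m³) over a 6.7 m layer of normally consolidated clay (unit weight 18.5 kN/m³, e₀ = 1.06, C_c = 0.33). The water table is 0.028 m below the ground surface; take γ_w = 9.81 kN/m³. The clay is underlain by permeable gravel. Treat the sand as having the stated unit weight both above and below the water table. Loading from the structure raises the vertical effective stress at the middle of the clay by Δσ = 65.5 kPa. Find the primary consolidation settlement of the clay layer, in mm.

S_c ≈ 457 mm

Mid-depth of clay below the ground surface: z = 1.1 + 6.7/2 = 4.45 m.
Total vertical stress at mid-clay: σ_v = 18.8×1.1 + 18.5×3.35 = 82.655 kPa.
Pore pressure: u = 9.81×(4.45 − 0.028) = 43.38 kPa.
Initial effective stress: σ'_0 = σ_v − u = 82.655 − 43.38 = 39.275 kPa.
Final effective stress: σ'_f = σ'_0 + Δσ = 39.275 + 65.5 = 104.78 kPa.
Normally consolidated clay, so the full stress increment lies on the virgin compression line:
S_c = C_c·H/(1+e₀)·log₁₀(σ'_f/σ'_0) = 0.33×6.7/(1+1.06)×log₁₀(104.78/39.275)
    = 1.0733 × 0.42616 = 0.4574 m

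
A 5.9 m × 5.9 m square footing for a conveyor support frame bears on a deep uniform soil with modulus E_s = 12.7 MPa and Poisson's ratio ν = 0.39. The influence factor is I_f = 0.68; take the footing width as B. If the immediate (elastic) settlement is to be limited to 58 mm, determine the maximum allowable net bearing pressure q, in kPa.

q ≈ 217 kPa

E_s = 12.7 MPa = 12700 kPa.
S_e = q·B·(1−ν²)/E_s · I_f  ⇒  q = S_e·E_s / (B·(1−ν²)·I_f).
q = 0.058 × 12700 / (5.9 × 0.8479 × 0.68) = 216.5 kPa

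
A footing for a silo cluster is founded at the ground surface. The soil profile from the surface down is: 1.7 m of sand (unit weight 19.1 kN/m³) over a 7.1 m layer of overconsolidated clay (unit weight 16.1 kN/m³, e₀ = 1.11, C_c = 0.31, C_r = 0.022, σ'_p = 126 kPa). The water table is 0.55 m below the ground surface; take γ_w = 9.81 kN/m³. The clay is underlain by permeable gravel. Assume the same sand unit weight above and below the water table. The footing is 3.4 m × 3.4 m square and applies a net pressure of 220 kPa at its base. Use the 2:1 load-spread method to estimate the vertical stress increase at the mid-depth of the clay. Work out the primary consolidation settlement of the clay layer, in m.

Mid-depth of clay below the ground surface: z = 1.7 + 7.1/2 = 5.25 m.
Total vertical stress at mid-clay: σ_v = 19.1×1.7 + 16.1×3.55 = 89.625 kPa.
Pore pressure: u = 9.81×(5.25 − 0.55) = 46.107 kPa.
Initial effective stress: σ'_0 = σ_v − u = 89.625 − 46.107 = 43.518 kPa.
Stress increase at mid-clay by the 2:1 spreading method:
Δσ = qBL/((B+z)(L+z)) = 220×3.4×3.4/((3.4+5.25)(3.4+5.25)) = 33.99 kPa
Final effective stress: σ'_f = 43.518 + 33.99 = 77.508 kPa.
σ'_f = 77.508 ≤ σ'_p = 126 kPa, so the clay remains overconsolidated and only the recompression index applies:
S_c = C_r·H/(1+e₀)·log₁₀(σ'_f/σ'_0) = 0.022×7.1/2.11×log₁₀(77.508/43.518)
    = 0.074028 × 0.25068 = 0.01856 m

S_c ≈ 0.0186 m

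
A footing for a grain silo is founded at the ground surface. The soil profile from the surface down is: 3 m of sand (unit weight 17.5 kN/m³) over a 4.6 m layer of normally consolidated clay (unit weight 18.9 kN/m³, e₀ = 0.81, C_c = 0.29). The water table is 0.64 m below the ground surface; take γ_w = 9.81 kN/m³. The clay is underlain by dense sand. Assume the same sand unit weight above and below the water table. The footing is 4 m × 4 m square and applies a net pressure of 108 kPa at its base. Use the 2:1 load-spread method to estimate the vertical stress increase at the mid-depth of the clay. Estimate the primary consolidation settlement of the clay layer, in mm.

S_c ≈ 107 mm

Mid-depth of clay below the ground surface: z = 3 + 4.6/2 = 5.3 m.
Total vertical stress at mid-clay: σ_v = 17.5×3 + 18.9×2.3 = 95.97 kPa.
Pore pressure: u = 9.81×(5.3 − 0.64) = 45.715 kPa.
Initial effective stress: σ'_0 = σ_v − u = 95.97 − 45.715 = 50.255 kPa.
Stress increase at mid-clay by the 2:1 spreading method:
Δσ = qBL/((B+z)(L+z)) = 108×4×4/((4+5.3)(4+5.3)) = 19.979 kPa
Final effective stress: σ'_f = σ'_0 + Δσ = 50.255 + 19.979 = 70.234 kPa.
Normally consolidated clay, so the full stress increment lies on the virgin compression line:
S_c = C_c·H/(1+e₀)·log₁₀(σ'_f/σ'_0) = 0.29×4.6/(1+0.81)×log₁₀(70.234/50.255)
    = 0.73702 × 0.14537 = 0.1071 m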